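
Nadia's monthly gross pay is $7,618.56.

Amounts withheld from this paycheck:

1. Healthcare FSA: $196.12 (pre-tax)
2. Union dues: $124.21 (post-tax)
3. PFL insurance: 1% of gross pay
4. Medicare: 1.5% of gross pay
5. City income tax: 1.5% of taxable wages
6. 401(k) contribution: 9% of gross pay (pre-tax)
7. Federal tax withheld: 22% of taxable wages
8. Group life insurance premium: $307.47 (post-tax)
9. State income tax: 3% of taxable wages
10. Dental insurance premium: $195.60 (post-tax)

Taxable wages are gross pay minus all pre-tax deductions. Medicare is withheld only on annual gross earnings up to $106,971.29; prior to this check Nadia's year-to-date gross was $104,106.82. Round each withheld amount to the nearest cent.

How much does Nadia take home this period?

Healthcare FSA: $196.12
401(k) contribution: $7,618.56 × 0.09 = $685.67
Pre-tax total = $196.12 + $685.67 = $881.79
Taxable wages = $7,618.56 − $881.79 = $6,736.77
State income tax: $6,736.77 × 0.03 = $202.10
City income tax: $6,736.77 × 0.015 = $101.05
Federal tax withheld: $6,736.77 × 0.22 = $1,482.09
PFL insurance: $7,618.56 × 0.01 = $76.19
Medicare: only $106,971.29 − $104,106.82 = $2,864.47 of this check is subject → $2,864.47 × 0.015 = $42.97
Dental insurance premium: $195.60
Union dues: $124.21
Group life insurance premium: $307.47
Total deductions = $196.12 + $685.67 + $202.10 + $101.05 + $1,482.09 + $76.19 + $42.97 + $195.60 + $124.21 + $307.47 = $3,413.47
Net pay = $7,618.56 − $3,413.47 = $4,205.09

$4,205.09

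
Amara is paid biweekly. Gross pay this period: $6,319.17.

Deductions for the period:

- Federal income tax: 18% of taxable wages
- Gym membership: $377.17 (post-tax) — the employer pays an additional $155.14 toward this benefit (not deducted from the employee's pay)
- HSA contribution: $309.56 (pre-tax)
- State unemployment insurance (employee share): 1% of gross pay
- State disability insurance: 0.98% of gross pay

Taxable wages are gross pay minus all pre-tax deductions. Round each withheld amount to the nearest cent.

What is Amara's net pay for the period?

HSA contribution: $309.56
Taxable wages = $6,319.17 − $309.56 = $6,009.61
Federal income tax: $6,009.61 × 0.18 = $1,081.73
State disability insurance: $6,319.17 × 0.0098 = $61.93
State unemployment insurance (employee share): $6,319.17 × 0.01 = $63.19
Gym membership: $377.17
(Employer's $155.14 toward gym membership is not withheld from the employee.)
Total deductions = $309.56 + $1,081.73 + $61.93 + $63.19 + $377.17 = $1,893.58
Net pay = $6,319.17 − $1,893.58 = $4,425.59

$4,425.59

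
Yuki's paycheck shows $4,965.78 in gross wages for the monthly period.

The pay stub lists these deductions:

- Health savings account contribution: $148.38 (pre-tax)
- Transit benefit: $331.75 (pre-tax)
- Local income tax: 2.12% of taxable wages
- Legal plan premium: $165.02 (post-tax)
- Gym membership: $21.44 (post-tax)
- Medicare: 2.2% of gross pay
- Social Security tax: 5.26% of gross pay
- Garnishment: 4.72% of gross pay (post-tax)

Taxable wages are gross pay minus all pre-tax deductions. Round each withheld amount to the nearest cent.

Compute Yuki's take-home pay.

$3,599.26

Transit benefit: $331.75
Health savings account contribution: $148.38
Pre-tax total = $331.75 + $148.38 = $480.13
Taxable wages = $4,965.78 − $480.13 = $4,485.65
Local income tax: $4,485.65 × 0.0212 = $95.10
Medicare: $4,965.78 × 0.022 = $109.25
Social Security tax: $4,965.78 × 0.0526 = $261.20
Legal plan premium: $165.02
Garnishment: $4,965.78 × 0.0472 = $234.38
Gym membership: $21.44
Total deductions = $331.75 + $148.38 + $95.10 + $109.25 + $261.20 + $165.02 + $234.38 + $21.44 = $1,366.52
Net pay = $4,965.78 − $1,366.52 = $3,599.26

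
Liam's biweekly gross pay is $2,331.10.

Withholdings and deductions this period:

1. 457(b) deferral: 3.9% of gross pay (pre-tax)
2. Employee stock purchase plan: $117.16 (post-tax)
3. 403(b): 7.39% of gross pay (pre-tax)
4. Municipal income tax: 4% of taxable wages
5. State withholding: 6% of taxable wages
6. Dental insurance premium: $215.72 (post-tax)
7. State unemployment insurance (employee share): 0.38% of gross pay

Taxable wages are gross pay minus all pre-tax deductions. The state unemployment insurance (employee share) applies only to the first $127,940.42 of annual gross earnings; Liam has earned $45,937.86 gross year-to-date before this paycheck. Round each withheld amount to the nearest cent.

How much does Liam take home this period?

$1,519.38

403(b): $2,331.10 × 0.0739 = $172.27
457(b) deferral: $2,331.10 × 0.039 = $90.91
Pre-tax total = $172.27 + $90.91 = $263.18
Taxable wages = $2,331.10 − $263.18 = $2,067.92
State withholding: $2,067.92 × 0.06 = $124.08
Municipal income tax: $2,067.92 × 0.04 = $82.72
State unemployment insurance (employee share): cap not yet reached, full $2,331.10 is subject → $2,331.10 × 0.0038 = $8.86
Dental insurance premium: $215.72
Employee stock purchase plan: $117.16
Total deductions = $172.27 + $90.91 + $124.08 + $82.72 + $8.86 + $215.72 + $117.16 = $811.72
Net pay = $2,331.10 − $811.72 = $1,519.38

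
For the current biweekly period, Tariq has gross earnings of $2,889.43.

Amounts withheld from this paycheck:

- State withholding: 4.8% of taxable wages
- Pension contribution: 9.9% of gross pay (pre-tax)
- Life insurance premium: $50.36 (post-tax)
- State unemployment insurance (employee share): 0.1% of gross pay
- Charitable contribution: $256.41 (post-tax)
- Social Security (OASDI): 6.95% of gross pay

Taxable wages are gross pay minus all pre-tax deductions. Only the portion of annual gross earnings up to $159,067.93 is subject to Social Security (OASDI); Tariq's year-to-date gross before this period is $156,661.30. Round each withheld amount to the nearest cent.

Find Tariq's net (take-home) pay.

Pension contribution: $2,889.43 × 0.099 = $286.05
Taxable wages = $2,889.43 − $286.05 = $2,603.38
State withholding: $2,603.38 × 0.048 = $124.96
State unemployment insurance (employee share): $2,889.43 × 0.001 = $2.89
Social Security (OASDI): only $159,067.93 − $156,661.30 = $2,406.63 of this check is subject → $2,406.63 × 0.0695 = $167.26
Life insurance premium: $50.36
Charitable contribution: $256.41
Total deductions = $286.05 + $124.96 + $2.89 + $167.26 + $50.36 + $256.41 = $887.93
Net pay = $2,889.43 − $887.93 = $2,001.50

$2,001.50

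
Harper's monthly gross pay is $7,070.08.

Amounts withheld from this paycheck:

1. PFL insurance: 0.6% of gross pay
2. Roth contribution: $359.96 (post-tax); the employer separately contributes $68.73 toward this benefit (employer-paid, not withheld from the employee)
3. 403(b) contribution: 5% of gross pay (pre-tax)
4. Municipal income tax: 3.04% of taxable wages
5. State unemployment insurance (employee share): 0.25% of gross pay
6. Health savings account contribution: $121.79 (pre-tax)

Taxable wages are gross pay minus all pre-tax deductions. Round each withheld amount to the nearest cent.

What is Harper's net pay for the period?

403(b) contribution: $7,070.08 × 0.05 = $353.50
Health savings account contribution: $121.79
Pre-tax total = $353.50 + $121.79 = $475.29
Taxable wages = $7,070.08 − $475.29 = $6,594.79
Municipal income tax: $6,594.79 × 0.0304 = $200.48
State unemployment insurance (employee share): $7,070.08 × 0.0025 = $17.68
PFL insurance: $7,070.08 × 0.006 = $42.42
Roth contribution: $359.96
(Employer's $68.73 toward Roth contribution is not withheld from the employee.)
Total deductions = $353.50 + $121.79 + $200.48 + $17.68 + $42.42 + $359.96 = $1,095.83
Net pay = $7,070.08 − $1,095.83 = $5,974.25

$5,974.25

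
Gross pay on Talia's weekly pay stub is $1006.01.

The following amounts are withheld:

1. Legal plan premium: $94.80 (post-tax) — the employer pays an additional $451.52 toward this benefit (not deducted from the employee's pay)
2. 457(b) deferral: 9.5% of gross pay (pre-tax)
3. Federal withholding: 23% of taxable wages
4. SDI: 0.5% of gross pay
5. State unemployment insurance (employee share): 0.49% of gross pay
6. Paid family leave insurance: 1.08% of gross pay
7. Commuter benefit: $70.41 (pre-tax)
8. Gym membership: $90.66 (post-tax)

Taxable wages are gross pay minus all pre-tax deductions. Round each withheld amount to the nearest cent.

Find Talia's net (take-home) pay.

$440.54

Commuter benefit: $70.41
457(b) deferral: $1006.01 × 0.095 = $95.57
Pre-tax total = $70.41 + $95.57 = $165.98
Taxable wages = $1006.01 − $165.98 = $840.03
Federal withholding: $840.03 × 0.23 = $193.21
State unemployment insurance (employee share): $1006.01 × 0.0049 = $4.93
SDI: $1006.01 × 0.005 = $5.03
Paid family leave insurance: $1006.01 × 0.0108 = $10.86
Legal plan premium: $94.80
Gym membership: $90.66
(Employer's $451.52 toward legal plan premium is not withheld from the employee.)
Total deductions = $70.41 + $95.57 + $193.21 + $4.93 + $5.03 + $10.86 + $94.80 + $90.66 = $565.47
Net pay = $1006.01 − $565.47 = $440.54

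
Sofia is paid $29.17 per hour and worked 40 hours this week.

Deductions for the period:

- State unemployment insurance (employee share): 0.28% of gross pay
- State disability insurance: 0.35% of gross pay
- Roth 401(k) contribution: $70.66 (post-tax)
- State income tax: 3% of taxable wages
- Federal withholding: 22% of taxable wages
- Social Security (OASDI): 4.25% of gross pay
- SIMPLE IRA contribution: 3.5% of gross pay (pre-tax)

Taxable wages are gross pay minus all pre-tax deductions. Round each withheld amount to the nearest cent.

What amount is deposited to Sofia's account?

Gross pay: 40 × $29.17 = $1166.80
SIMPLE IRA contribution: $1166.80 × 0.035 = $40.84
Taxable wages = $1166.80 − $40.84 = $1125.96
State income tax: $1125.96 × 0.03 = $33.78
Federal withholding: $1125.96 × 0.22 = $247.71
State disability insurance: $1166.80 × 0.0035 = $4.08
State unemployment insurance (employee share): $1166.80 × 0.0028 = $3.27
Social Security (OASDI): $1166.80 × 0.0425 = $49.59
Roth 401(k) contribution: $70.66
Total deductions = $40.84 + $33.78 + $247.71 + $4.08 + $3.27 + $49.59 + $70.66 = $449.93
Net pay = $1166.80 − $449.93 = $716.87

$716.87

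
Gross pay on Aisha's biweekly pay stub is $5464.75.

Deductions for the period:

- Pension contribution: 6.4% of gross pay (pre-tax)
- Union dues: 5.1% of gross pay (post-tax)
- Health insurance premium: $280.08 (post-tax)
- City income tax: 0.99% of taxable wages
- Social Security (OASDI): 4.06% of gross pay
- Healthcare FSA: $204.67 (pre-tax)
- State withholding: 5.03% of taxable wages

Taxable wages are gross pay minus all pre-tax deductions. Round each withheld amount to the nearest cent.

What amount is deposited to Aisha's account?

Pension contribution: $5464.75 × 0.064 = $349.74
Healthcare FSA: $204.67
Pre-tax total = $349.74 + $204.67 = $554.41
Taxable wages = $5464.75 − $554.41 = $4910.34
City income tax: $4910.34 × 0.0099 = $48.61
State withholding: $4910.34 × 0.0503 = $246.99
Social Security (OASDI): $5464.75 × 0.0406 = $221.87
Health insurance premium: $280.08
Union dues: $5464.75 × 0.051 = $278.70
Total deductions = $349.74 + $204.67 + $48.61 + $246.99 + $221.87 + $280.08 + $278.70 = $1630.66
Net pay = $5464.75 − $1630.66 = $3834.09

$3834.09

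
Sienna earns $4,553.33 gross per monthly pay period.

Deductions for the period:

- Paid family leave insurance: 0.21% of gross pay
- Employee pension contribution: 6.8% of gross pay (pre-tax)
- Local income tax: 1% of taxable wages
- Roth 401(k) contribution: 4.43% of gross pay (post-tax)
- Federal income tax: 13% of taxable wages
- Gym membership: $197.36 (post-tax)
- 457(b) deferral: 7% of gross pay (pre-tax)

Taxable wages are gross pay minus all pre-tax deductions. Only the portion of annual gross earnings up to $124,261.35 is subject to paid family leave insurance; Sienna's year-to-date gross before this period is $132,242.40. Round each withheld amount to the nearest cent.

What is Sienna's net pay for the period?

457(b) deferral: $4,553.33 × 0.07 = $318.73
Employee pension contribution: $4,553.33 × 0.068 = $309.63
Pre-tax total = $318.73 + $309.63 = $628.36
Taxable wages = $4,553.33 − $628.36 = $3,924.97
Federal income tax: $3,924.97 × 0.13 = $510.25
Local income tax: $3,924.97 × 0.01 = $39.25
Paid family leave insurance: annual cap $124,261.35 already reached (YTD $132,242.40), so $0.00
Gym membership: $197.36
Roth 401(k) contribution: $4,553.33 × 0.0443 = $201.71
Total deductions = $318.73 + $309.63 + $510.25 + $39.25 + $0.00 + $197.36 + $201.71 = $1,576.93
Net pay = $4,553.33 − $1,576.93 = $2,976.40

$2,976.40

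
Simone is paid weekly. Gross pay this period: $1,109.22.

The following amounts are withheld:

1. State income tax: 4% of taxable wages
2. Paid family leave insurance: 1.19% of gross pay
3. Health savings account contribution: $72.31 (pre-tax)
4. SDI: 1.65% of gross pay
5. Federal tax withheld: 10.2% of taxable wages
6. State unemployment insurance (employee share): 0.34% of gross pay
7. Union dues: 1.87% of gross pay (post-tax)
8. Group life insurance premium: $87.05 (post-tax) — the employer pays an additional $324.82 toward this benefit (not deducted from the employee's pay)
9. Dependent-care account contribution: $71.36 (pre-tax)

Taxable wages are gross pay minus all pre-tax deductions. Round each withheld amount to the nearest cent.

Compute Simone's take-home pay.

$685.38

Dependent-care account contribution: $71.36
Health savings account contribution: $72.31
Pre-tax total = $71.36 + $72.31 = $143.67
Taxable wages = $1,109.22 − $143.67 = $965.55
Federal tax withheld: $965.55 × 0.102 = $98.49
State income tax: $965.55 × 0.04 = $38.62
Paid family leave insurance: $1,109.22 × 0.0119 = $13.20
SDI: $1,109.22 × 0.0165 = $18.30
State unemployment insurance (employee share): $1,109.22 × 0.0034 = $3.77
Union dues: $1,109.22 × 0.0187 = $20.74
Group life insurance premium: $87.05
(Employer's $324.82 toward group life insurance premium is not withheld from the employee.)
Total deductions = $71.36 + $72.31 + $98.49 + $38.62 + $13.20 + $18.30 + $3.77 + $20.74 + $87.05 = $423.84
Net pay = $1,109.22 − $423.84 = $685.38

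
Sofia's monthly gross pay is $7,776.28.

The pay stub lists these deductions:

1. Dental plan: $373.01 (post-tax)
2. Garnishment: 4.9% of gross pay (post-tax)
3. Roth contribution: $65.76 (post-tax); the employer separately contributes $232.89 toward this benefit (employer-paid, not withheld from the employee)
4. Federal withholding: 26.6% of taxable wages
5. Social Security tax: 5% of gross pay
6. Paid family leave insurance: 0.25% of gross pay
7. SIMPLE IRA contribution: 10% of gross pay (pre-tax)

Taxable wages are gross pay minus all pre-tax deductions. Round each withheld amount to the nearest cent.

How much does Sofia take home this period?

$3,908.95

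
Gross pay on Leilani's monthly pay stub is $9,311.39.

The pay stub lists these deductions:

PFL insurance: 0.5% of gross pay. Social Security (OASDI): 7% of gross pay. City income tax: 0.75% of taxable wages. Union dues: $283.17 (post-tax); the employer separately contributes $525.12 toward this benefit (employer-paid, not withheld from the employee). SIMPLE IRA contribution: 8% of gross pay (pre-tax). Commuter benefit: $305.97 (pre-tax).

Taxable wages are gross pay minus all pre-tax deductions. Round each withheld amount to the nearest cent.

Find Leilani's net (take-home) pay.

Commuter benefit: $305.97
SIMPLE IRA contribution: $9,311.39 × 0.08 = $744.91
Pre-tax total = $305.97 + $744.91 = $1,050.88
Taxable wages = $9,311.39 − $1,050.88 = $8,260.51
City income tax: $8,260.51 × 0.0075 = $61.95
Social Security (OASDI): $9,311.39 × 0.07 = $651.80
PFL insurance: $9,311.39 × 0.005 = $46.56
Union dues: $283.17
(Employer's $525.12 toward union dues is not withheld from the employee.)
Total deductions = $305.97 + $744.91 + $61.95 + $651.80 + $46.56 + $283.17 = $2,094.36
Net pay = $9,311.39 − $2,094.36 = $7,217.03

$7,217.03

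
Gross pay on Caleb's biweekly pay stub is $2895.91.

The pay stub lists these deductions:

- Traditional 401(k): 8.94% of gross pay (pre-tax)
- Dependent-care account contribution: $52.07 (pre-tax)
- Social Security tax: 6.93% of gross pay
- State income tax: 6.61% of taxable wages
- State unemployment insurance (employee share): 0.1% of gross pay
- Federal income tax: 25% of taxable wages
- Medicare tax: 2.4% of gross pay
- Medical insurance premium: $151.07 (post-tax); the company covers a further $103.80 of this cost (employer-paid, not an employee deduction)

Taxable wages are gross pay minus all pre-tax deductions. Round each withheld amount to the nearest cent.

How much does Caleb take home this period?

$1343.68

Dependent-care account contribution: $52.07
Traditional 401(k): $2895.91 × 0.0894 = $258.89
Pre-tax total = $52.07 + $258.89 = $310.96
Taxable wages = $2895.91 − $310.96 = $2584.95
Federal income tax: $2584.95 × 0.25 = $646.24
State income tax: $2584.95 × 0.0661 = $170.87
State unemployment insurance (employee share): $2895.91 × 0.001 = $2.90
Medicare tax: $2895.91 × 0.024 = $69.50
Social Security tax: $2895.91 × 0.0693 = $200.69
Medical insurance premium: $151.07
(Employer's $103.80 toward medical insurance premium is not withheld from the employee.)
Total deductions = $52.07 + $258.89 + $646.24 + $170.87 + $2.90 + $69.50 + $200.69 + $151.07 = $1552.23
Net pay = $2895.91 − $1552.23 = $1343.68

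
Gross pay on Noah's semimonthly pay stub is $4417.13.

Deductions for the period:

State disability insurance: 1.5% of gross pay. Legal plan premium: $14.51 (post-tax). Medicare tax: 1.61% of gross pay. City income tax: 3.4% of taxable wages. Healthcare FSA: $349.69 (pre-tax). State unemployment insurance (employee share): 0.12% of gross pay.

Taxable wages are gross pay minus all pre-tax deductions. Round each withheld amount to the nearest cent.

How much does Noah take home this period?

$3771.96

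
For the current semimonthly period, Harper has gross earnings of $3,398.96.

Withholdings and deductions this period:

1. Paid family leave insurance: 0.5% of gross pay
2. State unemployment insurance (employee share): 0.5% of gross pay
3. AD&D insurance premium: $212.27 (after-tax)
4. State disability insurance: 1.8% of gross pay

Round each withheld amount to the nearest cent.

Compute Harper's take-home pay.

$3,091.53

State unemployment insurance (employee share): $3,398.96 × 0.005 = $16.99
Paid family leave insurance: $3,398.96 × 0.005 = $16.99
State disability insurance: $3,398.96 × 0.018 = $61.18
AD&D insurance premium: $212.27
Total deductions = $16.99 + $16.99 + $61.18 + $212.27 = $307.43
Net pay = $3,398.96 − $307.43 = $3,091.53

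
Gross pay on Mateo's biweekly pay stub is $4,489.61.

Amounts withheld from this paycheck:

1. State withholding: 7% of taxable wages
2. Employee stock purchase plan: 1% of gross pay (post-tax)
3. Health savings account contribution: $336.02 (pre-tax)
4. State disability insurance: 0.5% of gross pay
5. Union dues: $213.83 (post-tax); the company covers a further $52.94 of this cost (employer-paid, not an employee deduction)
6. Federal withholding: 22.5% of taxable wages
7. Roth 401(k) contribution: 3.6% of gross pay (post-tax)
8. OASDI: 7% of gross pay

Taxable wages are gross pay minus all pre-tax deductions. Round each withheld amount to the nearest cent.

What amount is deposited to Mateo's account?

$2,171.20

Health savings account contribution: $336.02
Taxable wages = $4,489.61 − $336.02 = $4,153.59
Federal withholding: $4,153.59 × 0.225 = $934.56
State withholding: $4,153.59 × 0.07 = $290.75
State disability insurance: $4,489.61 × 0.005 = $22.45
OASDI: $4,489.61 × 0.07 = $314.27
Employee stock purchase plan: $4,489.61 × 0.01 = $44.90
Union dues: $213.83
Roth 401(k) contribution: $4,489.61 × 0.036 = $161.63
(Employer's $52.94 toward union dues is not withheld from the employee.)
Total deductions = $336.02 + $934.56 + $290.75 + $22.45 + $314.27 + $44.90 + $213.83 + $161.63 = $2,318.41
Net pay = $4,489.61 − $2,318.41 = $2,171.20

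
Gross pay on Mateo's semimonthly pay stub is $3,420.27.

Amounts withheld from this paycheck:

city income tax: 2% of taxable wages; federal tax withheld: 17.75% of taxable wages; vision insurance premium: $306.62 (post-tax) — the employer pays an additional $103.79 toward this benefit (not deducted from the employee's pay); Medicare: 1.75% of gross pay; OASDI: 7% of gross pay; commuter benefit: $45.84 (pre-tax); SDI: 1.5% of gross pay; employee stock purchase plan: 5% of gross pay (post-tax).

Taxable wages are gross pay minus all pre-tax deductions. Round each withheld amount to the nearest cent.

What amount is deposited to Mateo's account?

Commuter benefit: $45.84
Taxable wages = $3,420.27 − $45.84 = $3,374.43
City income tax: $3,374.43 × 0.02 = $67.49
Federal tax withheld: $3,374.43 × 0.1775 = $598.96
SDI: $3,420.27 × 0.015 = $51.30
Medicare: $3,420.27 × 0.0175 = $59.85
OASDI: $3,420.27 × 0.07 = $239.42
Vision insurance premium: $306.62
Employee stock purchase plan: $3,420.27 × 0.05 = $171.01
(Employer's $103.79 toward vision insurance premium is not withheld from the employee.)
Total deductions = $45.84 + $67.49 + $598.96 + $51.30 + $59.85 + $239.42 + $306.62 + $171.01 = $1,540.49
Net pay = $3,420.27 − $1,540.49 = $1,879.78

$1,879.78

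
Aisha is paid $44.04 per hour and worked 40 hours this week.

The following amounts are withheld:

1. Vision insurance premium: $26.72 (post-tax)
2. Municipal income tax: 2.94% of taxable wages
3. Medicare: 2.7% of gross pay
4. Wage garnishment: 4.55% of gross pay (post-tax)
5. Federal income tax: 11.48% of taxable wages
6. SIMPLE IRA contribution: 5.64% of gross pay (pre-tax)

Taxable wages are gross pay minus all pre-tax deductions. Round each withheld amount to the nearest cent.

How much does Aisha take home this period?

$1,268.12

Gross pay: 40 × $44.04 = $1,761.60
SIMPLE IRA contribution: $1,761.60 × 0.0564 = $99.35
Taxable wages = $1,761.60 − $99.35 = $1,662.25
Municipal income tax: $1,662.25 × 0.0294 = $48.87
Federal income tax: $1,662.25 × 0.1148 = $190.83
Medicare: $1,761.60 × 0.027 = $47.56
Vision insurance premium: $26.72
Wage garnishment: $1,761.60 × 0.0455 = $80.15
Total deductions = $99.35 + $48.87 + $190.83 + $47.56 + $26.72 + $80.15 = $493.48
Net pay = $1,761.60 − $493.48 = $1,268.12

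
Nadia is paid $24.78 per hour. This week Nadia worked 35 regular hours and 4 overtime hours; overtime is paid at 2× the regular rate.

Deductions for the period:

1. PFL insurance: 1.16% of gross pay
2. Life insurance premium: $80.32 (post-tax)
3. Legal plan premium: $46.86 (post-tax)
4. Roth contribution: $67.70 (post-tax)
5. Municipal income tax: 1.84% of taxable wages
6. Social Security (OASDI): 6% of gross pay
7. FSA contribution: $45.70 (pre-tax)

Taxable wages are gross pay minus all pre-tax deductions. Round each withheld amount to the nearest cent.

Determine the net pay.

$729.90

Regular pay: 35 × $24.78 = $867.30
Overtime pay: 4 × $24.78 × 2 = $198.24
Gross pay = $867.30 + $198.24 = $1,065.54
FSA contribution: $45.70
Taxable wages = $1,065.54 − $45.70 = $1,019.84
Municipal income tax: $1,019.84 × 0.0184 = $18.77
PFL insurance: $1,065.54 × 0.0116 = $12.36
Social Security (OASDI): $1,065.54 × 0.06 = $63.93
Roth contribution: $67.70
Legal plan premium: $46.86
Life insurance premium: $80.32
Total deductions = $45.70 + $18.77 + $12.36 + $63.93 + $67.70 + $46.86 + $80.32 = $335.64
Net pay = $1,065.54 − $335.64 = $729.90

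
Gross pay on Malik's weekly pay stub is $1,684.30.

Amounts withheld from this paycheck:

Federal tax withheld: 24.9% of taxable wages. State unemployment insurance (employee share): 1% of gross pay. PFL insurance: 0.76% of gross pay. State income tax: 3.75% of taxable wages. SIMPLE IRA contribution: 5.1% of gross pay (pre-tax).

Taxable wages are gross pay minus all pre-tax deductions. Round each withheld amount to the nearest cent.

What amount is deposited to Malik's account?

SIMPLE IRA contribution: $1,684.30 × 0.051 = $85.90
Taxable wages = $1,684.30 − $85.90 = $1,598.40
State income tax: $1,598.40 × 0.0375 = $59.94
Federal tax withheld: $1,598.40 × 0.249 = $398.00
State unemployment insurance (employee share): $1,684.30 × 0.01 = $16.84
PFL insurance: $1,684.30 × 0.0076 = $12.80
Total deductions = $85.90 + $59.94 + $398.00 + $16.84 + $12.80 = $573.48
Net pay = $1,684.30 − $573.48 = $1,110.82

$1,110.82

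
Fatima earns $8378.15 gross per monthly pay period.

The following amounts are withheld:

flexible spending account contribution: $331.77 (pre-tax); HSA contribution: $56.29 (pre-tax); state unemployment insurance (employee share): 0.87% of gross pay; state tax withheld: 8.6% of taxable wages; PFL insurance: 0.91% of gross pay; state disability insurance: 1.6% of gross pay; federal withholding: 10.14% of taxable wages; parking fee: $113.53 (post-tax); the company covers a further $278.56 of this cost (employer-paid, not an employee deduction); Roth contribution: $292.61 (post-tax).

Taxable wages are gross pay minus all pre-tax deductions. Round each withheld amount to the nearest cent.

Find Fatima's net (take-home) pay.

$5803.42

Flexible spending account contribution: $331.77
HSA contribution: $56.29
Pre-tax total = $331.77 + $56.29 = $388.06
Taxable wages = $8378.15 − $388.06 = $7990.09
State tax withheld: $7990.09 × 0.086 = $687.15
Federal withholding: $7990.09 × 0.1014 = $810.20
State disability insurance: $8378.15 × 0.016 = $134.05
State unemployment insurance (employee share): $8378.15 × 0.0087 = $72.89
PFL insurance: $8378.15 × 0.0091 = $76.24
Roth contribution: $292.61
Parking fee: $113.53
(Employer's $278.56 toward parking fee is not withheld from the employee.)
Total deductions = $331.77 + $56.29 + $687.15 + $810.20 + $134.05 + $72.89 + $76.24 + $292.61 + $113.53 = $2574.73
Net pay = $8378.15 − $2574.73 = $5803.42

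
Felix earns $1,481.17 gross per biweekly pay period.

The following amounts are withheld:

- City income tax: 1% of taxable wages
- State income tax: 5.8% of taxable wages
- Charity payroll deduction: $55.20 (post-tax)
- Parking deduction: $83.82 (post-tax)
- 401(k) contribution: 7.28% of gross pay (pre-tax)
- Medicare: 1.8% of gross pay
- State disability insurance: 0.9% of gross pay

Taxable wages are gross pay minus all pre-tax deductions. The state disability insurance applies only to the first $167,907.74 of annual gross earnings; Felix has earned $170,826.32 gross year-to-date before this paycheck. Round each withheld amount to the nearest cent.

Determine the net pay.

401(k) contribution: $1,481.17 × 0.0728 = $107.83
Taxable wages = $1,481.17 − $107.83 = $1,373.34
City income tax: $1,373.34 × 0.01 = $13.73
State income tax: $1,373.34 × 0.058 = $79.65
Medicare: $1,481.17 × 0.018 = $26.66
State disability insurance: annual cap $167,907.74 already reached (YTD $170,826.32), so $0.00
Charity payroll deduction: $55.20
Parking deduction: $83.82
Total deductions = $107.83 + $13.73 + $79.65 + $26.66 + $0.00 + $55.20 + $83.82 = $366.89
Net pay = $1,481.17 − $366.89 = $1,114.28

$1,114.28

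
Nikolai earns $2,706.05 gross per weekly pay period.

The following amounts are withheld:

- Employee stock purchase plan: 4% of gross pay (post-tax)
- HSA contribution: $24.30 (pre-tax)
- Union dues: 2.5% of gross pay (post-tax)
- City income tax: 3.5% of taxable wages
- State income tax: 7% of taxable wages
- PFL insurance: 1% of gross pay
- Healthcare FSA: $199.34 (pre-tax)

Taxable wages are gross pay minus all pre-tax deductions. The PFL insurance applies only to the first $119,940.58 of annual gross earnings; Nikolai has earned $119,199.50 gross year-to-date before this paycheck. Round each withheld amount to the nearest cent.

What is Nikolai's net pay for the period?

Healthcare FSA: $199.34
HSA contribution: $24.30
Pre-tax total = $199.34 + $24.30 = $223.64
Taxable wages = $2,706.05 − $223.64 = $2,482.41
State income tax: $2,482.41 × 0.07 = $173.77
City income tax: $2,482.41 × 0.035 = $86.88
PFL insurance: only $119,940.58 − $119,199.50 = $741.08 of this check is subject → $741.08 × 0.01 = $7.41
Employee stock purchase plan: $2,706.05 × 0.04 = $108.24
Union dues: $2,706.05 × 0.025 = $67.65
Total deductions = $199.34 + $24.30 + $173.77 + $86.88 + $7.41 + $108.24 + $67.65 = $667.59
Net pay = $2,706.05 − $667.59 = $2,038.46

$2,038.46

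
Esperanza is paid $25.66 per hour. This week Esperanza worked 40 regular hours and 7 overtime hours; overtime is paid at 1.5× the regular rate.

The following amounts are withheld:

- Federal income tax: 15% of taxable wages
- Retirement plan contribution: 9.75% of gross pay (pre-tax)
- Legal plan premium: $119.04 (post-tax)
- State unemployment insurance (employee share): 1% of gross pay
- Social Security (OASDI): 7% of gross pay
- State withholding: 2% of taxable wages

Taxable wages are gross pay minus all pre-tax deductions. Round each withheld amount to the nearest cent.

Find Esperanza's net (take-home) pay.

Regular pay: 40 × $25.66 = $1026.40
Overtime pay: 7 × $25.66 × 1.5 = $269.43
Gross pay = $1026.40 + $269.43 = $1295.83
Retirement plan contribution: $1295.83 × 0.0975 = $126.34
Taxable wages = $1295.83 − $126.34 = $1169.49
Federal income tax: $1169.49 × 0.15 = $175.42
State withholding: $1169.49 × 0.02 = $23.39
State unemployment insurance (employee share): $1295.83 × 0.01 = $12.96
Social Security (OASDI): $1295.83 × 0.07 = $90.71
Legal plan premium: $119.04
Total deductions = $126.34 + $175.42 + $23.39 + $12.96 + $90.71 + $119.04 = $547.86
Net pay = $1295.83 − $547.86 = $747.97

$747.97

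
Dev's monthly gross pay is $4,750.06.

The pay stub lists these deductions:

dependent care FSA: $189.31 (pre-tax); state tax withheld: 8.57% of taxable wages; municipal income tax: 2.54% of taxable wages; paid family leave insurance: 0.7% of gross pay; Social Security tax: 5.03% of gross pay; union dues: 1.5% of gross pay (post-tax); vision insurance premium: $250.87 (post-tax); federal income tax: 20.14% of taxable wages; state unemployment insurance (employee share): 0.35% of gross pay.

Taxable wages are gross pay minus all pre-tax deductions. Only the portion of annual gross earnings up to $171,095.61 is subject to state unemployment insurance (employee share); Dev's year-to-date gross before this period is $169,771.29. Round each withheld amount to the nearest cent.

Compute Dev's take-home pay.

Dependent care FSA: $189.31
Taxable wages = $4,750.06 − $189.31 = $4,560.75
State tax withheld: $4,560.75 × 0.0857 = $390.86
Municipal income tax: $4,560.75 × 0.0254 = $115.84
Federal income tax: $4,560.75 × 0.2014 = $918.54
State unemployment insurance (employee share): only $171,095.61 − $169,771.29 = $1,324.32 of this check is subject → $1,324.32 × 0.0035 = $4.64
Paid family leave insurance: $4,750.06 × 0.007 = $33.25
Social Security tax: $4,750.06 × 0.0503 = $238.93
Union dues: $4,750.06 × 0.015 = $71.25
Vision insurance premium: $250.87
Total deductions = $189.31 + $390.86 + $115.84 + $918.54 + $4.64 + $33.25 + $238.93 + $71.25 + $250.87 = $2,213.49
Net pay = $4,750.06 − $2,213.49 = $2,536.57

$2,536.57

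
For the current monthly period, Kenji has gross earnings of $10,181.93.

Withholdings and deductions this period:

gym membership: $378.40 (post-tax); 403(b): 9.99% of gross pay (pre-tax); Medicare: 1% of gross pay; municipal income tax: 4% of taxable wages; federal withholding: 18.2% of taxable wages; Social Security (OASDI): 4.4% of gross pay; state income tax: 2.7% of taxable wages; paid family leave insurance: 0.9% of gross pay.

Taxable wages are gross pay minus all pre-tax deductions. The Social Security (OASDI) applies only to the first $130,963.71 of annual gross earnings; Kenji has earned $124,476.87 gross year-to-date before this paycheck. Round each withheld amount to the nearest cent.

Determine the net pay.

$6,025.45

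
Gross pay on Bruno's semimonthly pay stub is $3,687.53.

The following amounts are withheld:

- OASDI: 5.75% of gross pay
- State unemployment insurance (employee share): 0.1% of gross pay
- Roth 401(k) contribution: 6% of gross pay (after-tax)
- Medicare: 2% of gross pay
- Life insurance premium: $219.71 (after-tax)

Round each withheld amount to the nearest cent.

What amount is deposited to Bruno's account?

$2,957.10

Medicare: $3,687.53 × 0.02 = $73.75
State unemployment insurance (employee share): $3,687.53 × 0.001 = $3.69
OASDI: $3,687.53 × 0.0575 = $212.03
Roth 401(k) contribution: $3,687.53 × 0.06 = $221.25
Life insurance premium: $219.71
Total deductions = $73.75 + $3.69 + $212.03 + $221.25 + $219.71 = $730.43
Net pay = $3,687.53 − $730.43 = $2,957.10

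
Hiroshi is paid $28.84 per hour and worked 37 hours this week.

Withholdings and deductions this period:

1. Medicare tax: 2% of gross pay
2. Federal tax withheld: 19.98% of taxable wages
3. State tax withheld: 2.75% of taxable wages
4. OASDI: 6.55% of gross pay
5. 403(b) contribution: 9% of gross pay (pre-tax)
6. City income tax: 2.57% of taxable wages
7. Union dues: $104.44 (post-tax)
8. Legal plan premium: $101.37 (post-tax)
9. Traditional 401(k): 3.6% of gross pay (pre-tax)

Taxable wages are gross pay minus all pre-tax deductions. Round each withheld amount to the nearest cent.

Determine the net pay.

$399.63

Gross pay: 37 × $28.84 = $1,067.08
403(b) contribution: $1,067.08 × 0.09 = $96.04
Traditional 401(k): $1,067.08 × 0.036 = $38.41
Pre-tax total = $96.04 + $38.41 = $134.45
Taxable wages = $1,067.08 − $134.45 = $932.63
State tax withheld: $932.63 × 0.0275 = $25.65
Federal tax withheld: $932.63 × 0.1998 = $186.34
City income tax: $932.63 × 0.0257 = $23.97
OASDI: $1,067.08 × 0.0655 = $69.89
Medicare tax: $1,067.08 × 0.02 = $21.34
Union dues: $104.44
Legal plan premium: $101.37
Total deductions = $96.04 + $38.41 + $25.65 + $186.34 + $23.97 + $69.89 + $21.34 + $104.44 + $101.37 = $667.45
Net pay = $1,067.08 − $667.45 = $399.63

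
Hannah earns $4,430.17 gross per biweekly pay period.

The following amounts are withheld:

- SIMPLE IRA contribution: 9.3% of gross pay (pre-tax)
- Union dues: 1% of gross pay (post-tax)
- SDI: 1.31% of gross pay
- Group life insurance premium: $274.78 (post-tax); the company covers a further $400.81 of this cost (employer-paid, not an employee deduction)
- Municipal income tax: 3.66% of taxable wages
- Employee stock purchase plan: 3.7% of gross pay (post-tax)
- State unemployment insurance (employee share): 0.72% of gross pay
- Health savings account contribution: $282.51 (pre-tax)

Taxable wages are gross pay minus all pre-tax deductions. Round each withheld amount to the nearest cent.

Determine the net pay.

$3,025.99

Health savings account contribution: $282.51
SIMPLE IRA contribution: $4,430.17 × 0.093 = $412.01
Pre-tax total = $282.51 + $412.01 = $694.52
Taxable wages = $4,430.17 − $694.52 = $3,735.65
Municipal income tax: $3,735.65 × 0.0366 = $136.72
SDI: $4,430.17 × 0.0131 = $58.04
State unemployment insurance (employee share): $4,430.17 × 0.0072 = $31.90
Employee stock purchase plan: $4,430.17 × 0.037 = $163.92
Union dues: $4,430.17 × 0.01 = $44.30
Group life insurance premium: $274.78
(Employer's $400.81 toward group life insurance premium is not withheld from the employee.)
Total deductions = $282.51 + $412.01 + $136.72 + $58.04 + $31.90 + $163.92 + $44.30 + $274.78 = $1,404.18
Net pay = $4,430.17 − $1,404.18 = $3,025.99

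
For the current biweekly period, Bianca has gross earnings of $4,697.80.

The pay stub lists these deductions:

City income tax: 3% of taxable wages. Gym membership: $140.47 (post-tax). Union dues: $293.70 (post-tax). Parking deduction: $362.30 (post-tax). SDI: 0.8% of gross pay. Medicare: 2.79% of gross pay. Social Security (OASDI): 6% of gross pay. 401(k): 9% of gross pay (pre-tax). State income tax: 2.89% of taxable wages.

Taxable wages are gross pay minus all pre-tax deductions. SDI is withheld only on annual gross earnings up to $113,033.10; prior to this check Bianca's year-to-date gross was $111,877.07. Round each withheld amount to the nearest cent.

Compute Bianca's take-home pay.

$2,804.54

401(k): $4,697.80 × 0.09 = $422.80
Taxable wages = $4,697.80 − $422.80 = $4,275.00
State income tax: $4,275.00 × 0.0289 = $123.55
City income tax: $4,275.00 × 0.03 = $128.25
Social Security (OASDI): $4,697.80 × 0.06 = $281.87
SDI: only $113,033.10 − $111,877.07 = $1,156.03 of this check is subject → $1,156.03 × 0.008 = $9.25
Medicare: $4,697.80 × 0.0279 = $131.07
Parking deduction: $362.30
Gym membership: $140.47
Union dues: $293.70
Total deductions = $422.80 + $123.55 + $128.25 + $281.87 + $9.25 + $131.07 + $362.30 + $140.47 + $293.70 = $1,893.26
Net pay = $4,697.80 − $1,893.26 = $2,804.54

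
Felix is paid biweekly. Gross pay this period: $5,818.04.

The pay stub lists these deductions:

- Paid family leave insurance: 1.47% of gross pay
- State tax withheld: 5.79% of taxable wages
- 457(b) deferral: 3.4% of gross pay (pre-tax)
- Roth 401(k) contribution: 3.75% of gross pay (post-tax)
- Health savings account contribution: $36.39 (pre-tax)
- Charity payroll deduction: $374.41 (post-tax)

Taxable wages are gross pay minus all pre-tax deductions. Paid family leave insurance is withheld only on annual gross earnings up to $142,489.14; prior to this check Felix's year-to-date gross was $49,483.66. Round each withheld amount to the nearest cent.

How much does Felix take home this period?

Health savings account contribution: $36.39
457(b) deferral: $5,818.04 × 0.034 = $197.81
Pre-tax total = $36.39 + $197.81 = $234.20
Taxable wages = $5,818.04 − $234.20 = $5,583.84
State tax withheld: $5,583.84 × 0.0579 = $323.30
Paid family leave insurance: cap not yet reached, full $5,818.04 is subject → $5,818.04 × 0.0147 = $85.53
Roth 401(k) contribution: $5,818.04 × 0.0375 = $218.18
Charity payroll deduction: $374.41
Total deductions = $36.39 + $197.81 + $323.30 + $85.53 + $218.18 + $374.41 = $1,235.62
Net pay = $5,818.04 − $1,235.62 = $4,582.42

$4,582.42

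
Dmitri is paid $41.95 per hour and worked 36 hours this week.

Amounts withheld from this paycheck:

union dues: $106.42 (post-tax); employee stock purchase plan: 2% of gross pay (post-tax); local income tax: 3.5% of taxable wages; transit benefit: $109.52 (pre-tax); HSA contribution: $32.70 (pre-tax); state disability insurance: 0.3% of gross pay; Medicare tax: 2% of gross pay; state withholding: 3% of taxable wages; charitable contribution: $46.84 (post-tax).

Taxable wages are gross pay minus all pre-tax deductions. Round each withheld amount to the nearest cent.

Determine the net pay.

Gross pay: 36 × $41.95 = $1,510.20
HSA contribution: $32.70
Transit benefit: $109.52
Pre-tax total = $32.70 + $109.52 = $142.22
Taxable wages = $1,510.20 − $142.22 = $1,367.98
Local income tax: $1,367.98 × 0.035 = $47.88
State withholding: $1,367.98 × 0.03 = $41.04
Medicare tax: $1,510.20 × 0.02 = $30.20
State disability insurance: $1,510.20 × 0.003 = $4.53
Employee stock purchase plan: $1,510.20 × 0.02 = $30.20
Union dues: $106.42
Charitable contribution: $46.84
Total deductions = $32.70 + $109.52 + $47.88 + $41.04 + $30.20 + $4.53 + $30.20 + $106.42 + $46.84 = $449.33
Net pay = $1,510.20 − $449.33 = $1,060.87

$1,060.87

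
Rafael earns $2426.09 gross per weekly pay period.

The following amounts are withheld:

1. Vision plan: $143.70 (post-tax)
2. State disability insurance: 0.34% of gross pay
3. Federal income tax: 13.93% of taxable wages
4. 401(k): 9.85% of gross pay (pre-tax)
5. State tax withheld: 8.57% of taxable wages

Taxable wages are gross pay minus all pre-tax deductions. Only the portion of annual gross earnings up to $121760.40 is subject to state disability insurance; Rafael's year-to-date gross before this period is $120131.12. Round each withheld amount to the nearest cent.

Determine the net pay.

401(k): $2426.09 × 0.0985 = $238.97
Taxable wages = $2426.09 − $238.97 = $2187.12
State tax withheld: $2187.12 × 0.0857 = $187.44
Federal income tax: $2187.12 × 0.1393 = $304.67
State disability insurance: only $121760.40 − $120131.12 = $1629.28 of this check is subject → $1629.28 × 0.0034 = $5.54
Vision plan: $143.70
Total deductions = $238.97 + $187.44 + $304.67 + $5.54 + $143.70 = $880.32
Net pay = $2426.09 − $880.32 = $1545.77

$1545.77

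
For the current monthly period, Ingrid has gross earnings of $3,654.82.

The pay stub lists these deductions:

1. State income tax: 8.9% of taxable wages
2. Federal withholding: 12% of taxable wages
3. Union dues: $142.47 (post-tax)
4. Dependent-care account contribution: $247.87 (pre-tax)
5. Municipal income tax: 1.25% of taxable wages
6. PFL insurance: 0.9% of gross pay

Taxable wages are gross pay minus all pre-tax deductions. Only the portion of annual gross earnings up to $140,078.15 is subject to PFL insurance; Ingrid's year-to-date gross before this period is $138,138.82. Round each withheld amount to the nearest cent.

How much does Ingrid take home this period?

$2,492.39

Dependent-care account contribution: $247.87
Taxable wages = $3,654.82 − $247.87 = $3,406.95
State income tax: $3,406.95 × 0.089 = $303.22
Federal withholding: $3,406.95 × 0.12 = $408.83
Municipal income tax: $3,406.95 × 0.0125 = $42.59
PFL insurance: only $140,078.15 − $138,138.82 = $1,939.33 of this check is subject → $1,939.33 × 0.009 = $17.45
Union dues: $142.47
Total deductions = $247.87 + $303.22 + $408.83 + $42.59 + $17.45 + $142.47 = $1,162.43
Net pay = $3,654.82 − $1,162.43 = $2,492.39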